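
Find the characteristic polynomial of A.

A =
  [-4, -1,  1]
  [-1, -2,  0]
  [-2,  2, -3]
x^3 + 9*x^2 + 27*x + 27

Expanding det(x·I − A) (e.g. by cofactor expansion or by noting that A is similar to its Jordan form J, which has the same characteristic polynomial as A) gives
  χ_A(x) = x^3 + 9*x^2 + 27*x + 27
which factors as (x + 3)^3. The eigenvalues (with algebraic multiplicities) are λ = -3 with multiplicity 3.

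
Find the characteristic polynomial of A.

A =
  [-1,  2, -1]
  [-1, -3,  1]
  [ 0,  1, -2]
x^3 + 6*x^2 + 12*x + 8

Expanding det(x·I − A) (e.g. by cofactor expansion or by noting that A is similar to its Jordan form J, which has the same characteristic polynomial as A) gives
  χ_A(x) = x^3 + 6*x^2 + 12*x + 8
which factors as (x + 2)^3. The eigenvalues (with algebraic multiplicities) are λ = -2 with multiplicity 3.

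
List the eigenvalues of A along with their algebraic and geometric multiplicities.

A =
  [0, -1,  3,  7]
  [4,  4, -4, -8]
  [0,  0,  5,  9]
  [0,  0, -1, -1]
λ = 2: alg = 4, geom = 2

Step 1 — factor the characteristic polynomial to read off the algebraic multiplicities:
  χ_A(x) = (x - 2)^4

Step 2 — compute geometric multiplicities via the rank-nullity identity g(λ) = n − rank(A − λI):
  rank(A − (2)·I) = 2, so dim ker(A − (2)·I) = n − 2 = 2

Summary:
  λ = 2: algebraic multiplicity = 4, geometric multiplicity = 2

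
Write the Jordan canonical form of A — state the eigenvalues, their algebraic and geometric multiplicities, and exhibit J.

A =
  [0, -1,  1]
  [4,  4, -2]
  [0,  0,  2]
J_2(2) ⊕ J_1(2)

The characteristic polynomial is
  det(x·I − A) = x^3 - 6*x^2 + 12*x - 8 = (x - 2)^3

Eigenvalues and multiplicities (the geometric multiplicity of λ is n − rank(A − λI), which equals the number of Jordan blocks for λ):
  λ = 2: algebraic multiplicity = 3, geometric multiplicity = 2

Determining the block sizes for each eigenvalue:
  λ = 2: 2 blocks summing to 3 forces exactly one block of size 2 and the rest size 1 → block sizes [2, 1]

Assembling the blocks gives a Jordan form
J =
  [2, 1, 0]
  [0, 2, 0]
  [0, 0, 2]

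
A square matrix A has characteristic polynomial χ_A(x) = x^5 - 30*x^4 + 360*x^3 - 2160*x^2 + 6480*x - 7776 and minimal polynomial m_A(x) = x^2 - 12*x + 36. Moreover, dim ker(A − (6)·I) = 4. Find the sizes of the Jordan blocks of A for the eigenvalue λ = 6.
Block sizes for λ = 6: [2, 1, 1, 1]

Step 1 — from the characteristic polynomial, algebraic multiplicity of λ = 6 is 5. From dim ker(A − (6)·I) = 4, there are exactly 4 Jordan blocks for λ = 6.
Step 2 — from the minimal polynomial, the factor (x − 6)^2 tells us the largest block for λ = 6 has size 2.
Step 3 — with total size 5, 4 blocks, and largest block 2, the block sizes (in nonincreasing order) are [2, 1, 1, 1].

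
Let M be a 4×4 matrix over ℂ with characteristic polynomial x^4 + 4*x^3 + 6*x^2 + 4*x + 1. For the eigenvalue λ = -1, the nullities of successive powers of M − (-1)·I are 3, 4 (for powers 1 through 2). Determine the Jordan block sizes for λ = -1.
Block sizes for λ = -1: [2, 1, 1]

From the dimensions of kernels of powers, the number of Jordan blocks of size at least j is d_j − d_{j−1} where d_j = dim ker(N^j) (with d_0 = 0). Computing the differences gives [3, 1].
The number of blocks of size exactly k is (#blocks of size ≥ k) − (#blocks of size ≥ k + 1), so the partition is: 2 block(s) of size 1, 1 block(s) of size 2.
In nonincreasing order the block sizes are [2, 1, 1].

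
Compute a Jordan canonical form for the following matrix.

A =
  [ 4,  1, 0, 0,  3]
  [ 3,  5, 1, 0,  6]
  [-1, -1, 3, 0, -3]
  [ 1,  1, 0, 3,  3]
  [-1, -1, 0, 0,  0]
J_3(3) ⊕ J_1(3) ⊕ J_1(3)

The characteristic polynomial is
  det(x·I − A) = x^5 - 15*x^4 + 90*x^3 - 270*x^2 + 405*x - 243 = (x - 3)^5

Eigenvalues and multiplicities (the geometric multiplicity of λ is n − rank(A − λI), which equals the number of Jordan blocks for λ):
  λ = 3: algebraic multiplicity = 5, geometric multiplicity = 3

Determining the block sizes for each eigenvalue:
  λ = 3: with am = 5 and gm = 3, the partition is not yet determined (e.g. several partitions of 5 into 3 parts exist). Let N = A − (3)·I. Computing rank(N^1) = 2, rank(N^2) = 1, rank(N^3) = 0; the number of blocks of size ≥ j is rank(N^{j−1}) − rank(N^j), giving [3, 1, 1]. So we have 1 block(s) of size 3, 2 block(s) of size 1 → block sizes [3, 1, 1]

Assembling the blocks gives a Jordan form
J =
  [3, 1, 0, 0, 0]
  [0, 3, 1, 0, 0]
  [0, 0, 3, 0, 0]
  [0, 0, 0, 3, 0]
  [0, 0, 0, 0, 3]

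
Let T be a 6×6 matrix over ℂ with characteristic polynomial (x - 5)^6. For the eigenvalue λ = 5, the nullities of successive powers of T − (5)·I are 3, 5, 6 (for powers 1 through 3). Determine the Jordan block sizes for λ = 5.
Block sizes for λ = 5: [3, 2, 1]

From the dimensions of kernels of powers, the number of Jordan blocks of size at least j is d_j − d_{j−1} where d_j = dim ker(N^j) (with d_0 = 0). Computing the differences gives [3, 2, 1].
The number of blocks of size exactly k is (#blocks of size ≥ k) − (#blocks of size ≥ k + 1), so the partition is: 1 block(s) of size 1, 1 block(s) of size 2, 1 block(s) of size 3.
In nonincreasing order the block sizes are [3, 2, 1].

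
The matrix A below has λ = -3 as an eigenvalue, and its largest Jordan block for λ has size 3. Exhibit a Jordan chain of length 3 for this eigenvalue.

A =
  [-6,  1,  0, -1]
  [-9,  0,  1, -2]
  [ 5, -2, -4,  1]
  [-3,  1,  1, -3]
A Jordan chain for λ = -3 of length 3:
v_1 = (0, -1, 1, -1)ᵀ
v_2 = (0, 0, -1, 0)ᵀ
v_3 = (1, 3, 0, 0)ᵀ

Let N = A − (-3)·I. We want v_3 with N^3 v_3 = 0 but N^2 v_3 ≠ 0; then v_{j-1} := N · v_j for j = 3, …, 2.

Pick v_3 = (1, 3, 0, 0)ᵀ.
Then v_2 = N · v_3 = (0, 0, -1, 0)ᵀ.
Then v_1 = N · v_2 = (0, -1, 1, -1)ᵀ.

Sanity check: (A − (-3)·I) v_1 = (0, 0, 0, 0)ᵀ = 0. ✓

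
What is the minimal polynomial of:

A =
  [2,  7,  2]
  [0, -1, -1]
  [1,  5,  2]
x^3 - 3*x^2 + 3*x - 1

The characteristic polynomial is χ_A(x) = (x - 1)^3, so the eigenvalues are known. The minimal polynomial is
  m_A(x) = Π_λ (x − λ)^{k_λ}
where k_λ is the size of the *largest* Jordan block for λ (equivalently, the smallest k with (A − λI)^k v = 0 for every generalised eigenvector v of λ).

  λ = 1: largest Jordan block has size 3, contributing (x − 1)^3

So m_A(x) = (x - 1)^3 = x^3 - 3*x^2 + 3*x - 1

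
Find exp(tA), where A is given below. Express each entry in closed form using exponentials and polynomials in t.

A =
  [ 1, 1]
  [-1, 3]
e^{tA} =
  [-t*exp(2*t) + exp(2*t), t*exp(2*t)]
  [-t*exp(2*t), t*exp(2*t) + exp(2*t)]

Strategy: write A = P · J · P⁻¹ where J is a Jordan canonical form, so e^{tA} = P · e^{tJ} · P⁻¹, and e^{tJ} can be computed block-by-block.

A has Jordan form
J =
  [2, 1]
  [0, 2]
(up to reordering of blocks).

Per-block formulas:
  For a 2×2 Jordan block J_2(2): exp(t · J_2(2)) = e^(2t)·(I + t·N), where N is the 2×2 nilpotent shift.

After assembling e^{tJ} and conjugating by P, we get:

e^{tA} =
  [-t*exp(2*t) + exp(2*t), t*exp(2*t)]
  [-t*exp(2*t), t*exp(2*t) + exp(2*t)]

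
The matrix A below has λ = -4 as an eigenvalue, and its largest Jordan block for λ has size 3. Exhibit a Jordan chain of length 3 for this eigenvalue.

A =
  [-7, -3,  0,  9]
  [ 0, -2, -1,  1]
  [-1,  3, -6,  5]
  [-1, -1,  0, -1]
A Jordan chain for λ = -4 of length 3:
v_1 = (-6, 0, -2, -2)ᵀ
v_2 = (-3, 2, 3, -1)ᵀ
v_3 = (0, 1, 0, 0)ᵀ

Let N = A − (-4)·I. We want v_3 with N^3 v_3 = 0 but N^2 v_3 ≠ 0; then v_{j-1} := N · v_j for j = 3, …, 2.

Pick v_3 = (0, 1, 0, 0)ᵀ.
Then v_2 = N · v_3 = (-3, 2, 3, -1)ᵀ.
Then v_1 = N · v_2 = (-6, 0, -2, -2)ᵀ.

Sanity check: (A − (-4)·I) v_1 = (0, 0, 0, 0)ᵀ = 0. ✓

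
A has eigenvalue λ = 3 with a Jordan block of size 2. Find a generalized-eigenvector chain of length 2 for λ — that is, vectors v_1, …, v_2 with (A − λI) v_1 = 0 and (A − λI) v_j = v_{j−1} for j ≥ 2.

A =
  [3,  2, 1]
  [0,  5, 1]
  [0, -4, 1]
A Jordan chain for λ = 3 of length 2:
v_1 = (2, 2, -4)ᵀ
v_2 = (0, 1, 0)ᵀ

Let N = A − (3)·I. We want v_2 with N^2 v_2 = 0 but N^1 v_2 ≠ 0; then v_{j-1} := N · v_j for j = 2, …, 2.

Pick v_2 = (0, 1, 0)ᵀ.
Then v_1 = N · v_2 = (2, 2, -4)ᵀ.

Sanity check: (A − (3)·I) v_1 = (0, 0, 0)ᵀ = 0. ✓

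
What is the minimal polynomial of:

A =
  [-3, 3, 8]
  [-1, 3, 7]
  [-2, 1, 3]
x^3 - 3*x^2 + 3*x - 1

The characteristic polynomial is χ_A(x) = (x - 1)^3, so the eigenvalues are known. The minimal polynomial is
  m_A(x) = Π_λ (x − λ)^{k_λ}
where k_λ is the size of the *largest* Jordan block for λ (equivalently, the smallest k with (A − λI)^k v = 0 for every generalised eigenvector v of λ).

  λ = 1: largest Jordan block has size 3, contributing (x − 1)^3

So m_A(x) = (x - 1)^3 = x^3 - 3*x^2 + 3*x - 1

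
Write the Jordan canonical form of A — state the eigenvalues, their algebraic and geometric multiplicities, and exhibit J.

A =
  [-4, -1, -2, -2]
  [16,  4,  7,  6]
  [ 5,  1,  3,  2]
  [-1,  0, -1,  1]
J_3(1) ⊕ J_1(1)

The characteristic polynomial is
  det(x·I − A) = x^4 - 4*x^3 + 6*x^2 - 4*x + 1 = (x - 1)^4

Eigenvalues and multiplicities (the geometric multiplicity of λ is n − rank(A − λI), which equals the number of Jordan blocks for λ):
  λ = 1: algebraic multiplicity = 4, geometric multiplicity = 2

Determining the block sizes for each eigenvalue:
  λ = 1: with am = 4 and gm = 2, the partition is not yet determined (e.g. several partitions of 4 into 2 parts exist). Let N = A − (1)·I. Computing rank(N^1) = 2, rank(N^2) = 1, rank(N^3) = 0; the number of blocks of size ≥ j is rank(N^{j−1}) − rank(N^j), giving [2, 1, 1]. So we have 1 block(s) of size 3, 1 block(s) of size 1 → block sizes [3, 1]

Assembling the blocks gives a Jordan form
J =
  [1, 1, 0, 0]
  [0, 1, 1, 0]
  [0, 0, 1, 0]
  [0, 0, 0, 1]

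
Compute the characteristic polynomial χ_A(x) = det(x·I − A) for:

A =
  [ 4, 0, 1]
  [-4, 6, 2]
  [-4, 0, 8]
x^3 - 18*x^2 + 108*x - 216

Expanding det(x·I − A) (e.g. by cofactor expansion or by noting that A is similar to its Jordan form J, which has the same characteristic polynomial as A) gives
  χ_A(x) = x^3 - 18*x^2 + 108*x - 216
which factors as (x - 6)^3. The eigenvalues (with algebraic multiplicities) are λ = 6 with multiplicity 3.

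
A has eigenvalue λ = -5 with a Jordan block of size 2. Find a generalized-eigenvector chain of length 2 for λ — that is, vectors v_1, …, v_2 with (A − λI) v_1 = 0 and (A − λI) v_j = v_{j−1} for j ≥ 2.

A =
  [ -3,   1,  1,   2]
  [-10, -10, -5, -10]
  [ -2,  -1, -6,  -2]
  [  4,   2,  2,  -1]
A Jordan chain for λ = -5 of length 2:
v_1 = (2, -10, -2, 4)ᵀ
v_2 = (1, 0, 0, 0)ᵀ

Let N = A − (-5)·I. We want v_2 with N^2 v_2 = 0 but N^1 v_2 ≠ 0; then v_{j-1} := N · v_j for j = 2, …, 2.

Pick v_2 = (1, 0, 0, 0)ᵀ.
Then v_1 = N · v_2 = (2, -10, -2, 4)ᵀ.

Sanity check: (A − (-5)·I) v_1 = (0, 0, 0, 0)ᵀ = 0. ✓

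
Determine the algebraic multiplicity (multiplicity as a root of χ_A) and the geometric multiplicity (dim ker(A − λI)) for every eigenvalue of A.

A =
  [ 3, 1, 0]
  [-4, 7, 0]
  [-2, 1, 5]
λ = 5: alg = 3, geom = 2

Step 1 — factor the characteristic polynomial to read off the algebraic multiplicities:
  χ_A(x) = (x - 5)^3

Step 2 — compute geometric multiplicities via the rank-nullity identity g(λ) = n − rank(A − λI):
  rank(A − (5)·I) = 1, so dim ker(A − (5)·I) = n − 1 = 2

Summary:
  λ = 5: algebraic multiplicity = 3, geometric multiplicity = 2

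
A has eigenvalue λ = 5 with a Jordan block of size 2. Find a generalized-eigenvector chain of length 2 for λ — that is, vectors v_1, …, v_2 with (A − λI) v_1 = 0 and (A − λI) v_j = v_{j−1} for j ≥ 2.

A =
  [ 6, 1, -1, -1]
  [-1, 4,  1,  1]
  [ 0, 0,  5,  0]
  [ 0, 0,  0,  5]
A Jordan chain for λ = 5 of length 2:
v_1 = (1, -1, 0, 0)ᵀ
v_2 = (1, 0, 0, 0)ᵀ

Let N = A − (5)·I. We want v_2 with N^2 v_2 = 0 but N^1 v_2 ≠ 0; then v_{j-1} := N · v_j for j = 2, …, 2.

Pick v_2 = (1, 0, 0, 0)ᵀ.
Then v_1 = N · v_2 = (1, -1, 0, 0)ᵀ.

Sanity check: (A − (5)·I) v_1 = (0, 0, 0, 0)ᵀ = 0. ✓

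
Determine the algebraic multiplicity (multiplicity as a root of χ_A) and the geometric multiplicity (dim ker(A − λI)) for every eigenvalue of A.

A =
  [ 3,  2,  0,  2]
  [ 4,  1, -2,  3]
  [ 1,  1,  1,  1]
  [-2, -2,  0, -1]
λ = 1: alg = 4, geom = 2

Step 1 — factor the characteristic polynomial to read off the algebraic multiplicities:
  χ_A(x) = (x - 1)^4

Step 2 — compute geometric multiplicities via the rank-nullity identity g(λ) = n − rank(A − λI):
  rank(A − (1)·I) = 2, so dim ker(A − (1)·I) = n − 2 = 2

Summary:
  λ = 1: algebraic multiplicity = 4, geometric multiplicity = 2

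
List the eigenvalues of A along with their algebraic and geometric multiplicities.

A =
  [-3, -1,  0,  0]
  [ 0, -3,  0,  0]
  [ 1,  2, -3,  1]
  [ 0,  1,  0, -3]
λ = -3: alg = 4, geom = 2

Step 1 — factor the characteristic polynomial to read off the algebraic multiplicities:
  χ_A(x) = (x + 3)^4

Step 2 — compute geometric multiplicities via the rank-nullity identity g(λ) = n − rank(A − λI):
  rank(A − (-3)·I) = 2, so dim ker(A − (-3)·I) = n − 2 = 2

Summary:
  λ = -3: algebraic multiplicity = 4, geometric multiplicity = 2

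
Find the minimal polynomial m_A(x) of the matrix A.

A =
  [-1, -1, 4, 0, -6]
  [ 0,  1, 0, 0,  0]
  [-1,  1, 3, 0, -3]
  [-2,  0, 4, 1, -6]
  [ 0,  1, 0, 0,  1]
x^2 - 2*x + 1

The characteristic polynomial is χ_A(x) = (x - 1)^5, so the eigenvalues are known. The minimal polynomial is
  m_A(x) = Π_λ (x − λ)^{k_λ}
where k_λ is the size of the *largest* Jordan block for λ (equivalently, the smallest k with (A − λI)^k v = 0 for every generalised eigenvector v of λ).

  λ = 1: largest Jordan block has size 2, contributing (x − 1)^2

So m_A(x) = (x - 1)^2 = x^2 - 2*x + 1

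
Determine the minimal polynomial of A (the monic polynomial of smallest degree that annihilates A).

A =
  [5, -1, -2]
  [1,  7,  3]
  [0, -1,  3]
x^3 - 15*x^2 + 75*x - 125

The characteristic polynomial is χ_A(x) = (x - 5)^3, so the eigenvalues are known. The minimal polynomial is
  m_A(x) = Π_λ (x − λ)^{k_λ}
where k_λ is the size of the *largest* Jordan block for λ (equivalently, the smallest k with (A − λI)^k v = 0 for every generalised eigenvector v of λ).

  λ = 5: largest Jordan block has size 3, contributing (x − 5)^3

So m_A(x) = (x - 5)^3 = x^3 - 15*x^2 + 75*x - 125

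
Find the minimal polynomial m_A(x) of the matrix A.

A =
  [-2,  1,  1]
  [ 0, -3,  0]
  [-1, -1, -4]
x^2 + 6*x + 9

The characteristic polynomial is χ_A(x) = (x + 3)^3, so the eigenvalues are known. The minimal polynomial is
  m_A(x) = Π_λ (x − λ)^{k_λ}
where k_λ is the size of the *largest* Jordan block for λ (equivalently, the smallest k with (A − λI)^k v = 0 for every generalised eigenvector v of λ).

  λ = -3: largest Jordan block has size 2, contributing (x + 3)^2

So m_A(x) = (x + 3)^2 = x^2 + 6*x + 9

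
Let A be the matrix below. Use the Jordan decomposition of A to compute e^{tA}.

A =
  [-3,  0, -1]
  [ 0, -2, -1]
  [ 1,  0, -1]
e^{tA} =
  [-t*exp(-2*t) + exp(-2*t), 0, -t*exp(-2*t)]
  [-t^2*exp(-2*t)/2, exp(-2*t), -t^2*exp(-2*t)/2 - t*exp(-2*t)]
  [t*exp(-2*t), 0, t*exp(-2*t) + exp(-2*t)]

Strategy: write A = P · J · P⁻¹ where J is a Jordan canonical form, so e^{tA} = P · e^{tJ} · P⁻¹, and e^{tJ} can be computed block-by-block.

A has Jordan form
J =
  [-2,  1,  0]
  [ 0, -2,  1]
  [ 0,  0, -2]
(up to reordering of blocks).

Per-block formulas:
  For a 3×3 Jordan block J_3(-2): exp(t · J_3(-2)) = e^(-2t)·(I + t·N + (t^2/2)·N^2), where N is the 3×3 nilpotent shift.

After assembling e^{tJ} and conjugating by P, we get:

e^{tA} =
  [-t*exp(-2*t) + exp(-2*t), 0, -t*exp(-2*t)]
  [-t^2*exp(-2*t)/2, exp(-2*t), -t^2*exp(-2*t)/2 - t*exp(-2*t)]
  [t*exp(-2*t), 0, t*exp(-2*t) + exp(-2*t)]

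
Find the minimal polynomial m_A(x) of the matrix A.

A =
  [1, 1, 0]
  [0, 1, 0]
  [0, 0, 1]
x^2 - 2*x + 1

The characteristic polynomial is χ_A(x) = (x - 1)^3, so the eigenvalues are known. The minimal polynomial is
  m_A(x) = Π_λ (x − λ)^{k_λ}
where k_λ is the size of the *largest* Jordan block for λ (equivalently, the smallest k with (A − λI)^k v = 0 for every generalised eigenvector v of λ).

  λ = 1: largest Jordan block has size 2, contributing (x − 1)^2

So m_A(x) = (x - 1)^2 = x^2 - 2*x + 1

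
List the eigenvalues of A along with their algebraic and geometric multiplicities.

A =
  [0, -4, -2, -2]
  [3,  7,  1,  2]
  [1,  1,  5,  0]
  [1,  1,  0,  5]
λ = 4: alg = 3, geom = 2; λ = 5: alg = 1, geom = 1

Step 1 — factor the characteristic polynomial to read off the algebraic multiplicities:
  χ_A(x) = (x - 5)*(x - 4)^3

Step 2 — compute geometric multiplicities via the rank-nullity identity g(λ) = n − rank(A − λI):
  rank(A − (4)·I) = 2, so dim ker(A − (4)·I) = n − 2 = 2
  rank(A − (5)·I) = 3, so dim ker(A − (5)·I) = n − 3 = 1

Summary:
  λ = 4: algebraic multiplicity = 3, geometric multiplicity = 2
  λ = 5: algebraic multiplicity = 1, geometric multiplicity = 1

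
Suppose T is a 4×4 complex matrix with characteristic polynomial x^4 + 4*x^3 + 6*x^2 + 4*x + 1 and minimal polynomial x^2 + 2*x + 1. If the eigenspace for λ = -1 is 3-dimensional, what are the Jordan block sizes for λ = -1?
Block sizes for λ = -1: [2, 1, 1]

Step 1 — from the characteristic polynomial, algebraic multiplicity of λ = -1 is 4. From dim ker(T − (-1)·I) = 3, there are exactly 3 Jordan blocks for λ = -1.
Step 2 — from the minimal polynomial, the factor (x + 1)^2 tells us the largest block for λ = -1 has size 2.
Step 3 — with total size 4, 3 blocks, and largest block 2, the block sizes (in nonincreasing order) are [2, 1, 1].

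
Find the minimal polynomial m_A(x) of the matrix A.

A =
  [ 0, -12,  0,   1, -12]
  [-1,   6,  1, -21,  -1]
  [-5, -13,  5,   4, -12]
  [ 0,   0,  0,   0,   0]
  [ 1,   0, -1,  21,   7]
x^5 - 18*x^4 + 108*x^3 - 216*x^2

The characteristic polynomial is χ_A(x) = x^2*(x - 6)^3, so the eigenvalues are known. The minimal polynomial is
  m_A(x) = Π_λ (x − λ)^{k_λ}
where k_λ is the size of the *largest* Jordan block for λ (equivalently, the smallest k with (A − λI)^k v = 0 for every generalised eigenvector v of λ).

  λ = 0: largest Jordan block has size 2, contributing (x − 0)^2
  λ = 6: largest Jordan block has size 3, contributing (x − 6)^3

So m_A(x) = x^2*(x - 6)^3 = x^5 - 18*x^4 + 108*x^3 - 216*x^2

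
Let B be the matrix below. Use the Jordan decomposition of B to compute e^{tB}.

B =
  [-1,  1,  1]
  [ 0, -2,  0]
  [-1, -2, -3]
e^{tB} =
  [t*exp(-2*t) + exp(-2*t), -t^2*exp(-2*t)/2 + t*exp(-2*t), t*exp(-2*t)]
  [0, exp(-2*t), 0]
  [-t*exp(-2*t), t^2*exp(-2*t)/2 - 2*t*exp(-2*t), -t*exp(-2*t) + exp(-2*t)]

Strategy: write B = P · J · P⁻¹ where J is a Jordan canonical form, so e^{tB} = P · e^{tJ} · P⁻¹, and e^{tJ} can be computed block-by-block.

B has Jordan form
J =
  [-2,  1,  0]
  [ 0, -2,  1]
  [ 0,  0, -2]
(up to reordering of blocks).

Per-block formulas:
  For a 3×3 Jordan block J_3(-2): exp(t · J_3(-2)) = e^(-2t)·(I + t·N + (t^2/2)·N^2), where N is the 3×3 nilpotent shift.

After assembling e^{tJ} and conjugating by P, we get:

e^{tB} =
  [t*exp(-2*t) + exp(-2*t), -t^2*exp(-2*t)/2 + t*exp(-2*t), t*exp(-2*t)]
  [0, exp(-2*t), 0]
  [-t*exp(-2*t), t^2*exp(-2*t)/2 - 2*t*exp(-2*t), -t*exp(-2*t) + exp(-2*t)]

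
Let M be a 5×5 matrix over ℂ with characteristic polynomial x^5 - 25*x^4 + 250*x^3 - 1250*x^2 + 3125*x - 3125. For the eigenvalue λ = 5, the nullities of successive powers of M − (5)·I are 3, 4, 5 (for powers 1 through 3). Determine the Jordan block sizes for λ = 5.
Block sizes for λ = 5: [3, 1, 1]

From the dimensions of kernels of powers, the number of Jordan blocks of size at least j is d_j − d_{j−1} where d_j = dim ker(N^j) (with d_0 = 0). Computing the differences gives [3, 1, 1].
The number of blocks of size exactly k is (#blocks of size ≥ k) − (#blocks of size ≥ k + 1), so the partition is: 2 block(s) of size 1, 1 block(s) of size 3.
In nonincreasing order the block sizes are [3, 1, 1].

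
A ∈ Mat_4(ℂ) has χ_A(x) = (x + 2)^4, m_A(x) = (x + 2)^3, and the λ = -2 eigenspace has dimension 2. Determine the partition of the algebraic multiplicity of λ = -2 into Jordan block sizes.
Block sizes for λ = -2: [3, 1]

Step 1 — from the characteristic polynomial, algebraic multiplicity of λ = -2 is 4. From dim ker(A − (-2)·I) = 2, there are exactly 2 Jordan blocks for λ = -2.
Step 2 — from the minimal polynomial, the factor (x + 2)^3 tells us the largest block for λ = -2 has size 3.
Step 3 — with total size 4, 2 blocks, and largest block 3, the block sizes (in nonincreasing order) are [3, 1].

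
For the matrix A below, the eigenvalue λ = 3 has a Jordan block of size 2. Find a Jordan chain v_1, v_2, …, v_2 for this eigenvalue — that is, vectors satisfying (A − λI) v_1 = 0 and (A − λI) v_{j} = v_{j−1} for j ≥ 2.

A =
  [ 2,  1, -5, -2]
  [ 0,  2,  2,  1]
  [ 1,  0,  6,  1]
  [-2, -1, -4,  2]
A Jordan chain for λ = 3 of length 2:
v_1 = (-1, 0, 1, -2)ᵀ
v_2 = (1, 0, 0, 0)ᵀ

Let N = A − (3)·I. We want v_2 with N^2 v_2 = 0 but N^1 v_2 ≠ 0; then v_{j-1} := N · v_j for j = 2, …, 2.

Pick v_2 = (1, 0, 0, 0)ᵀ.
Then v_1 = N · v_2 = (-1, 0, 1, -2)ᵀ.

Sanity check: (A − (3)·I) v_1 = (0, 0, 0, 0)ᵀ = 0. ✓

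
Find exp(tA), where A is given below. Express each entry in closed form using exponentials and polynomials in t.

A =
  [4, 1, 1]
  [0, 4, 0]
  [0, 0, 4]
e^{tA} =
  [exp(4*t), t*exp(4*t), t*exp(4*t)]
  [0, exp(4*t), 0]
  [0, 0, exp(4*t)]

Strategy: write A = P · J · P⁻¹ where J is a Jordan canonical form, so e^{tA} = P · e^{tJ} · P⁻¹, and e^{tJ} can be computed block-by-block.

A has Jordan form
J =
  [4, 1, 0]
  [0, 4, 0]
  [0, 0, 4]
(up to reordering of blocks).

Per-block formulas:
  For a 1×1 block at λ = 4: exp(t · [4]) = [e^(4t)].
  For a 2×2 Jordan block J_2(4): exp(t · J_2(4)) = e^(4t)·(I + t·N), where N is the 2×2 nilpotent shift.

After assembling e^{tJ} and conjugating by P, we get:

e^{tA} =
  [exp(4*t), t*exp(4*t), t*exp(4*t)]
  [0, exp(4*t), 0]
  [0, 0, exp(4*t)]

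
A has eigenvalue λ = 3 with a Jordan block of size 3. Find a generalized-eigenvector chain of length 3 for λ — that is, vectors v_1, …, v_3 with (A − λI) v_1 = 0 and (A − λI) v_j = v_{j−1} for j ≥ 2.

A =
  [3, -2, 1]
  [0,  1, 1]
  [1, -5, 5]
A Jordan chain for λ = 3 of length 3:
v_1 = (1, 1, 2)ᵀ
v_2 = (0, 0, 1)ᵀ
v_3 = (1, 0, 0)ᵀ

Let N = A − (3)·I. We want v_3 with N^3 v_3 = 0 but N^2 v_3 ≠ 0; then v_{j-1} := N · v_j for j = 3, …, 2.

Pick v_3 = (1, 0, 0)ᵀ.
Then v_2 = N · v_3 = (0, 0, 1)ᵀ.
Then v_1 = N · v_2 = (1, 1, 2)ᵀ.

Sanity check: (A − (3)·I) v_1 = (0, 0, 0)ᵀ = 0. ✓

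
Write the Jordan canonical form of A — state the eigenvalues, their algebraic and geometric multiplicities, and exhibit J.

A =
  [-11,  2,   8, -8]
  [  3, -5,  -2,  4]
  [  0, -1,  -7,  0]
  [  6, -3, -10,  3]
J_3(-5) ⊕ J_1(-5)

The characteristic polynomial is
  det(x·I − A) = x^4 + 20*x^3 + 150*x^2 + 500*x + 625 = (x + 5)^4

Eigenvalues and multiplicities (the geometric multiplicity of λ is n − rank(A − λI), which equals the number of Jordan blocks for λ):
  λ = -5: algebraic multiplicity = 4, geometric multiplicity = 2

Determining the block sizes for each eigenvalue:
  λ = -5: with am = 4 and gm = 2, the partition is not yet determined (e.g. several partitions of 4 into 2 parts exist). Let N = A − (-5)·I. Computing rank(N^1) = 2, rank(N^2) = 1, rank(N^3) = 0; the number of blocks of size ≥ j is rank(N^{j−1}) − rank(N^j), giving [2, 1, 1]. So we have 1 block(s) of size 3, 1 block(s) of size 1 → block sizes [3, 1]

Assembling the blocks gives a Jordan form
J =
  [-5,  1,  0,  0]
  [ 0, -5,  1,  0]
  [ 0,  0, -5,  0]
  [ 0,  0,  0, -5]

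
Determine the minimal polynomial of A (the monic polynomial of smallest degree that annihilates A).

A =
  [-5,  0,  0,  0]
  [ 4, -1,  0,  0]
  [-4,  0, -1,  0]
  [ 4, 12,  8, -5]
x^2 + 6*x + 5

The characteristic polynomial is χ_A(x) = (x + 1)^2*(x + 5)^2, so the eigenvalues are known. The minimal polynomial is
  m_A(x) = Π_λ (x − λ)^{k_λ}
where k_λ is the size of the *largest* Jordan block for λ (equivalently, the smallest k with (A − λI)^k v = 0 for every generalised eigenvector v of λ).

  λ = -5: largest Jordan block has size 1, contributing (x + 5)
  λ = -1: largest Jordan block has size 1, contributing (x + 1)

So m_A(x) = (x + 1)*(x + 5) = x^2 + 6*x + 5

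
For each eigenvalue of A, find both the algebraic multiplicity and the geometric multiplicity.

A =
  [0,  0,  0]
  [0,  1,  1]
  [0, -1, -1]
λ = 0: alg = 3, geom = 2

Step 1 — factor the characteristic polynomial to read off the algebraic multiplicities:
  χ_A(x) = x^3

Step 2 — compute geometric multiplicities via the rank-nullity identity g(λ) = n − rank(A − λI):
  rank(A − (0)·I) = 1, so dim ker(A − (0)·I) = n − 1 = 2

Summary:
  λ = 0: algebraic multiplicity = 3, geometric multiplicity = 2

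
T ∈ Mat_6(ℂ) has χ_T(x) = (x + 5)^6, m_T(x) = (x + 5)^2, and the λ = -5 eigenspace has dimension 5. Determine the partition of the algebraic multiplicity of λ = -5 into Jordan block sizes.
Block sizes for λ = -5: [2, 1, 1, 1, 1]

Step 1 — from the characteristic polynomial, algebraic multiplicity of λ = -5 is 6. From dim ker(T − (-5)·I) = 5, there are exactly 5 Jordan blocks for λ = -5.
Step 2 — from the minimal polynomial, the factor (x + 5)^2 tells us the largest block for λ = -5 has size 2.
Step 3 — with total size 6, 5 blocks, and largest block 2, the block sizes (in nonincreasing order) are [2, 1, 1, 1, 1].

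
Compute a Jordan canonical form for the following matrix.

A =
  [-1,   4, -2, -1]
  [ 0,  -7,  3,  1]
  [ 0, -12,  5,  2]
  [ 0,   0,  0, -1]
J_2(-1) ⊕ J_2(-1)

The characteristic polynomial is
  det(x·I − A) = x^4 + 4*x^3 + 6*x^2 + 4*x + 1 = (x + 1)^4

Eigenvalues and multiplicities (the geometric multiplicity of λ is n − rank(A − λI), which equals the number of Jordan blocks for λ):
  λ = -1: algebraic multiplicity = 4, geometric multiplicity = 2

Determining the block sizes for each eigenvalue:
  λ = -1: with am = 4 and gm = 2, the partition is not yet determined (e.g. several partitions of 4 into 2 parts exist). Let N = A − (-1)·I. Computing rank(N^1) = 2, rank(N^2) = 0; the number of blocks of size ≥ j is rank(N^{j−1}) − rank(N^j), giving [2, 2]. So we have 2 block(s) of size 2 → block sizes [2, 2]

Assembling the blocks gives a Jordan form
J =
  [-1,  1,  0,  0]
  [ 0, -1,  0,  0]
  [ 0,  0, -1,  1]
  [ 0,  0,  0, -1]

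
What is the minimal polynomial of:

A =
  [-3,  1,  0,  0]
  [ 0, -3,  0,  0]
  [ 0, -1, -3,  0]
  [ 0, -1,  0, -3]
x^2 + 6*x + 9

The characteristic polynomial is χ_A(x) = (x + 3)^4, so the eigenvalues are known. The minimal polynomial is
  m_A(x) = Π_λ (x − λ)^{k_λ}
where k_λ is the size of the *largest* Jordan block for λ (equivalently, the smallest k with (A − λI)^k v = 0 for every generalised eigenvector v of λ).

  λ = -3: largest Jordan block has size 2, contributing (x + 3)^2

So m_A(x) = (x + 3)^2 = x^2 + 6*x + 9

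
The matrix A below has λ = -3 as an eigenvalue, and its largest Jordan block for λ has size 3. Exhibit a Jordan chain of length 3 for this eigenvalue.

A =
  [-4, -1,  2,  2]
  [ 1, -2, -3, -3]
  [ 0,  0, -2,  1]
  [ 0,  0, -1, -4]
A Jordan chain for λ = -3 of length 3:
v_1 = (1, -1, 0, 0)ᵀ
v_2 = (2, -3, 1, -1)ᵀ
v_3 = (0, 0, 1, 0)ᵀ

Let N = A − (-3)·I. We want v_3 with N^3 v_3 = 0 but N^2 v_3 ≠ 0; then v_{j-1} := N · v_j for j = 3, …, 2.

Pick v_3 = (0, 0, 1, 0)ᵀ.
Then v_2 = N · v_3 = (2, -3, 1, -1)ᵀ.
Then v_1 = N · v_2 = (1, -1, 0, 0)ᵀ.

Sanity check: (A − (-3)·I) v_1 = (0, 0, 0, 0)ᵀ = 0. ✓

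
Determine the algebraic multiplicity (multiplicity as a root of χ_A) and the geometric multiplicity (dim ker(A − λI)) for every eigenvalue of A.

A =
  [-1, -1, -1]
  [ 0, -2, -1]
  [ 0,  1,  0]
λ = -1: alg = 3, geom = 2

Step 1 — factor the characteristic polynomial to read off the algebraic multiplicities:
  χ_A(x) = (x + 1)^3

Step 2 — compute geometric multiplicities via the rank-nullity identity g(λ) = n − rank(A − λI):
  rank(A − (-1)·I) = 1, so dim ker(A − (-1)·I) = n − 1 = 2

Summary:
  λ = -1: algebraic multiplicity = 3, geometric multiplicity = 2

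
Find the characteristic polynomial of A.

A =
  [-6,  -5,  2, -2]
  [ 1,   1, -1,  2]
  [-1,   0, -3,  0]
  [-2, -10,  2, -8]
x^4 + 16*x^3 + 96*x^2 + 256*x + 256

Expanding det(x·I − A) (e.g. by cofactor expansion or by noting that A is similar to its Jordan form J, which has the same characteristic polynomial as A) gives
  χ_A(x) = x^4 + 16*x^3 + 96*x^2 + 256*x + 256
which factors as (x + 4)^4. The eigenvalues (with algebraic multiplicities) are λ = -4 with multiplicity 4.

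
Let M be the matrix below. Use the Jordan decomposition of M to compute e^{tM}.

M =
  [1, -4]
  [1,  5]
e^{tM} =
  [-2*t*exp(3*t) + exp(3*t), -4*t*exp(3*t)]
  [t*exp(3*t), 2*t*exp(3*t) + exp(3*t)]

Strategy: write M = P · J · P⁻¹ where J is a Jordan canonical form, so e^{tM} = P · e^{tJ} · P⁻¹, and e^{tJ} can be computed block-by-block.

M has Jordan form
J =
  [3, 1]
  [0, 3]
(up to reordering of blocks).

Per-block formulas:
  For a 2×2 Jordan block J_2(3): exp(t · J_2(3)) = e^(3t)·(I + t·N), where N is the 2×2 nilpotent shift.

After assembling e^{tJ} and conjugating by P, we get:

e^{tM} =
  [-2*t*exp(3*t) + exp(3*t), -4*t*exp(3*t)]
  [t*exp(3*t), 2*t*exp(3*t) + exp(3*t)]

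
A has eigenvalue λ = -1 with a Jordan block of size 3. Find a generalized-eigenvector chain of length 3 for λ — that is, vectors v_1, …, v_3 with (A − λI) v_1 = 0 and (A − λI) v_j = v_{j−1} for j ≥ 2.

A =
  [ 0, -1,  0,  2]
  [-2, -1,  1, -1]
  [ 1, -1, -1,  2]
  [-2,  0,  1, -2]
A Jordan chain for λ = -1 of length 3:
v_1 = (-1, 1, -1, 1)ᵀ
v_2 = (1, -2, 1, -2)ᵀ
v_3 = (1, 0, 0, 0)ᵀ

Let N = A − (-1)·I. We want v_3 with N^3 v_3 = 0 but N^2 v_3 ≠ 0; then v_{j-1} := N · v_j for j = 3, …, 2.

Pick v_3 = (1, 0, 0, 0)ᵀ.
Then v_2 = N · v_3 = (1, -2, 1, -2)ᵀ.
Then v_1 = N · v_2 = (-1, 1, -1, 1)ᵀ.

Sanity check: (A − (-1)·I) v_1 = (0, 0, 0, 0)ᵀ = 0. ✓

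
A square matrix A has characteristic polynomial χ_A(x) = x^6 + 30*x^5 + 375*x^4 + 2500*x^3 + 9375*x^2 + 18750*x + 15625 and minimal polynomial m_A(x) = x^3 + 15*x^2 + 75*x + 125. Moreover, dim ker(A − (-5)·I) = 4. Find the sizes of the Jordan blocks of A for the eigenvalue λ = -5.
Block sizes for λ = -5: [3, 1, 1, 1]

Step 1 — from the characteristic polynomial, algebraic multiplicity of λ = -5 is 6. From dim ker(A − (-5)·I) = 4, there are exactly 4 Jordan blocks for λ = -5.
Step 2 — from the minimal polynomial, the factor (x + 5)^3 tells us the largest block for λ = -5 has size 3.
Step 3 — with total size 6, 4 blocks, and largest block 3, the block sizes (in nonincreasing order) are [3, 1, 1, 1].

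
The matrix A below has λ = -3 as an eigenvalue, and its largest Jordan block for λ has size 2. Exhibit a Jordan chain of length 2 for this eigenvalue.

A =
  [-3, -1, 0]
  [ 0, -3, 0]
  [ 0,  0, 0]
A Jordan chain for λ = -3 of length 2:
v_1 = (-1, 0, 0)ᵀ
v_2 = (0, 1, 0)ᵀ

Let N = A − (-3)·I. We want v_2 with N^2 v_2 = 0 but N^1 v_2 ≠ 0; then v_{j-1} := N · v_j for j = 2, …, 2.

Pick v_2 = (0, 1, 0)ᵀ.
Then v_1 = N · v_2 = (-1, 0, 0)ᵀ.

Sanity check: (A − (-3)·I) v_1 = (0, 0, 0)ᵀ = 0. ✓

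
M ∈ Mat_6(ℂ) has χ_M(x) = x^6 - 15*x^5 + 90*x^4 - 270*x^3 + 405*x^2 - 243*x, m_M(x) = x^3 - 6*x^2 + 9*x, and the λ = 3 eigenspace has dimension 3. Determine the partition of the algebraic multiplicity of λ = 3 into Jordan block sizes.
Block sizes for λ = 3: [2, 2, 1]

Step 1 — from the characteristic polynomial, algebraic multiplicity of λ = 3 is 5. From dim ker(M − (3)·I) = 3, there are exactly 3 Jordan blocks for λ = 3.
Step 2 — from the minimal polynomial, the factor (x − 3)^2 tells us the largest block for λ = 3 has size 2.
Step 3 — with total size 5, 3 blocks, and largest block 2, the block sizes (in nonincreasing order) are [2, 2, 1].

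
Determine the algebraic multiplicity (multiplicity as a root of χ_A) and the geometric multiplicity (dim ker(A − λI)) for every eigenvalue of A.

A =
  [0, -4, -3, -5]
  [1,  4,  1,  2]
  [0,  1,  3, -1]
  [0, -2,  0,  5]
λ = 3: alg = 4, geom = 2

Step 1 — factor the characteristic polynomial to read off the algebraic multiplicities:
  χ_A(x) = (x - 3)^4

Step 2 — compute geometric multiplicities via the rank-nullity identity g(λ) = n − rank(A − λI):
  rank(A − (3)·I) = 2, so dim ker(A − (3)·I) = n − 2 = 2

Summary:
  λ = 3: algebraic multiplicity = 4, geometric multiplicity = 2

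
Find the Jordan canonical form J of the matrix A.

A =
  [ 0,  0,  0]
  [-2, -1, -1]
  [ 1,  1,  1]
J_3(0)

The characteristic polynomial is
  det(x·I − A) = x^3

Eigenvalues and multiplicities (the geometric multiplicity of λ is n − rank(A − λI), which equals the number of Jordan blocks for λ):
  λ = 0: algebraic multiplicity = 3, geometric multiplicity = 1

Determining the block sizes for each eigenvalue:
  λ = 0: one block (gm = 1), so the single block has size am = 3 → block sizes [3]

Assembling the blocks gives a Jordan form
J =
  [0, 1, 0]
  [0, 0, 1]
  [0, 0, 0]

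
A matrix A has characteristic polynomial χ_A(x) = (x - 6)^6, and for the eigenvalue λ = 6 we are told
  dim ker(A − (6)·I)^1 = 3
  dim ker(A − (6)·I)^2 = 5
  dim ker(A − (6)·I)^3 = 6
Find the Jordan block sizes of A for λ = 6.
Block sizes for λ = 6: [3, 2, 1]

From the dimensions of kernels of powers, the number of Jordan blocks of size at least j is d_j − d_{j−1} where d_j = dim ker(N^j) (with d_0 = 0). Computing the differences gives [3, 2, 1].
The number of blocks of size exactly k is (#blocks of size ≥ k) − (#blocks of size ≥ k + 1), so the partition is: 1 block(s) of size 1, 1 block(s) of size 2, 1 block(s) of size 3.
In nonincreasing order the block sizes are [3, 2, 1].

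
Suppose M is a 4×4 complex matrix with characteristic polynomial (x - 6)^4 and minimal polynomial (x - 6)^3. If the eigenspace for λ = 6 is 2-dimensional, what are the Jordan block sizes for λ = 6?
Block sizes for λ = 6: [3, 1]

Step 1 — from the characteristic polynomial, algebraic multiplicity of λ = 6 is 4. From dim ker(M − (6)·I) = 2, there are exactly 2 Jordan blocks for λ = 6.
Step 2 — from the minimal polynomial, the factor (x − 6)^3 tells us the largest block for λ = 6 has size 3.
Step 3 — with total size 4, 2 blocks, and largest block 3, the block sizes (in nonincreasing order) are [3, 1].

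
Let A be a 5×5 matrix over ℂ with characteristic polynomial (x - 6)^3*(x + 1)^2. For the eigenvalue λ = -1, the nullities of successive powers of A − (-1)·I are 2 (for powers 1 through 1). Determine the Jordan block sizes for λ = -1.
Block sizes for λ = -1: [1, 1]

From the dimensions of kernels of powers, the number of Jordan blocks of size at least j is d_j − d_{j−1} where d_j = dim ker(N^j) (with d_0 = 0). Computing the differences gives [2].
The number of blocks of size exactly k is (#blocks of size ≥ k) − (#blocks of size ≥ k + 1), so the partition is: 2 block(s) of size 1.
In nonincreasing order the block sizes are [1, 1].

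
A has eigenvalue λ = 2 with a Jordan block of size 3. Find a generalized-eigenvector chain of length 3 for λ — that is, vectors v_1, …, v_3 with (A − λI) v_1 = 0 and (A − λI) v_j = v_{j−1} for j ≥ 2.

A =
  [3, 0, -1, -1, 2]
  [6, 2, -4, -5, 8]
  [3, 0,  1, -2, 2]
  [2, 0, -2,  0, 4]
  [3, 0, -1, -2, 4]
A Jordan chain for λ = 2 of length 3:
v_1 = (2, 8, 2, 4, 2)ᵀ
v_2 = (1, 6, 3, 2, 3)ᵀ
v_3 = (1, 0, 0, 0, 0)ᵀ

Let N = A − (2)·I. We want v_3 with N^3 v_3 = 0 but N^2 v_3 ≠ 0; then v_{j-1} := N · v_j for j = 3, …, 2.

Pick v_3 = (1, 0, 0, 0, 0)ᵀ.
Then v_2 = N · v_3 = (1, 6, 3, 2, 3)ᵀ.
Then v_1 = N · v_2 = (2, 8, 2, 4, 2)ᵀ.

Sanity check: (A − (2)·I) v_1 = (0, 0, 0, 0, 0)ᵀ = 0. ✓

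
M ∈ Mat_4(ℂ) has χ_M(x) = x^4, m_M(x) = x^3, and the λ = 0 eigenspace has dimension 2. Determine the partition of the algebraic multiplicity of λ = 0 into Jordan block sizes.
Block sizes for λ = 0: [3, 1]

Step 1 — from the characteristic polynomial, algebraic multiplicity of λ = 0 is 4. From dim ker(M − (0)·I) = 2, there are exactly 2 Jordan blocks for λ = 0.
Step 2 — from the minimal polynomial, the factor (x − 0)^3 tells us the largest block for λ = 0 has size 3.
Step 3 — with total size 4, 2 blocks, and largest block 3, the block sizes (in nonincreasing order) are [3, 1].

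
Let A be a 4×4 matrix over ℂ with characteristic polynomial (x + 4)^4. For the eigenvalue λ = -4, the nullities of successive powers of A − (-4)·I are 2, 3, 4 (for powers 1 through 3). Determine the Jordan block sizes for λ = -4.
Block sizes for λ = -4: [3, 1]

From the dimensions of kernels of powers, the number of Jordan blocks of size at least j is d_j − d_{j−1} where d_j = dim ker(N^j) (with d_0 = 0). Computing the differences gives [2, 1, 1].
The number of blocks of size exactly k is (#blocks of size ≥ k) − (#blocks of size ≥ k + 1), so the partition is: 1 block(s) of size 1, 1 block(s) of size 3.
In nonincreasing order the block sizes are [3, 1].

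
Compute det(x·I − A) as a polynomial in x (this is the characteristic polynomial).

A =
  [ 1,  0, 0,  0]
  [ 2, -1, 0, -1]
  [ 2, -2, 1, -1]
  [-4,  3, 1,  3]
x^4 - 4*x^3 + 6*x^2 - 4*x + 1

Expanding det(x·I − A) (e.g. by cofactor expansion or by noting that A is similar to its Jordan form J, which has the same characteristic polynomial as A) gives
  χ_A(x) = x^4 - 4*x^3 + 6*x^2 - 4*x + 1
which factors as (x - 1)^4. The eigenvalues (with algebraic multiplicities) are λ = 1 with multiplicity 4.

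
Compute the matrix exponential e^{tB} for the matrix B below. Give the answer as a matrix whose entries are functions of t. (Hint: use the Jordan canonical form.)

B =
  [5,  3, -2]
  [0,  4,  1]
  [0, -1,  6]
e^{tB} =
  [exp(5*t), -t^2*exp(5*t)/2 + 3*t*exp(5*t), t^2*exp(5*t)/2 - 2*t*exp(5*t)]
  [0, -t*exp(5*t) + exp(5*t), t*exp(5*t)]
  [0, -t*exp(5*t), t*exp(5*t) + exp(5*t)]

Strategy: write B = P · J · P⁻¹ where J is a Jordan canonical form, so e^{tB} = P · e^{tJ} · P⁻¹, and e^{tJ} can be computed block-by-block.

B has Jordan form
J =
  [5, 1, 0]
  [0, 5, 1]
  [0, 0, 5]
(up to reordering of blocks).

Per-block formulas:
  For a 3×3 Jordan block J_3(5): exp(t · J_3(5)) = e^(5t)·(I + t·N + (t^2/2)·N^2), where N is the 3×3 nilpotent shift.

After assembling e^{tJ} and conjugating by P, we get:

e^{tB} =
  [exp(5*t), -t^2*exp(5*t)/2 + 3*t*exp(5*t), t^2*exp(5*t)/2 - 2*t*exp(5*t)]
  [0, -t*exp(5*t) + exp(5*t), t*exp(5*t)]
  [0, -t*exp(5*t), t*exp(5*t) + exp(5*t)]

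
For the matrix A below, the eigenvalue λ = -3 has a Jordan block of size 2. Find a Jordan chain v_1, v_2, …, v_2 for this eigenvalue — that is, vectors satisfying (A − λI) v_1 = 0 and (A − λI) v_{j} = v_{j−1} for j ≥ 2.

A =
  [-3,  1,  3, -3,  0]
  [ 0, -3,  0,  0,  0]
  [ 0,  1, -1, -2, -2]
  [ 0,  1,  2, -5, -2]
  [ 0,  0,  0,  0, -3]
A Jordan chain for λ = -3 of length 2:
v_1 = (1, 0, 1, 1, 0)ᵀ
v_2 = (0, 1, 0, 0, 0)ᵀ

Let N = A − (-3)·I. We want v_2 with N^2 v_2 = 0 but N^1 v_2 ≠ 0; then v_{j-1} := N · v_j for j = 2, …, 2.

Pick v_2 = (0, 1, 0, 0, 0)ᵀ.
Then v_1 = N · v_2 = (1, 0, 1, 1, 0)ᵀ.

Sanity check: (A − (-3)·I) v_1 = (0, 0, 0, 0, 0)ᵀ = 0. ✓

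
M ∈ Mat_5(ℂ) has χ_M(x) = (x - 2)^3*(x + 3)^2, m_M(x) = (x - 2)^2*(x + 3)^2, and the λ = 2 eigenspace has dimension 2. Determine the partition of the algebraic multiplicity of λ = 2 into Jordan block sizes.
Block sizes for λ = 2: [2, 1]

Step 1 — from the characteristic polynomial, algebraic multiplicity of λ = 2 is 3. From dim ker(M − (2)·I) = 2, there are exactly 2 Jordan blocks for λ = 2.
Step 2 — from the minimal polynomial, the factor (x − 2)^2 tells us the largest block for λ = 2 has size 2.
Step 3 — with total size 3, 2 blocks, and largest block 2, the block sizes (in nonincreasing order) are [2, 1].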